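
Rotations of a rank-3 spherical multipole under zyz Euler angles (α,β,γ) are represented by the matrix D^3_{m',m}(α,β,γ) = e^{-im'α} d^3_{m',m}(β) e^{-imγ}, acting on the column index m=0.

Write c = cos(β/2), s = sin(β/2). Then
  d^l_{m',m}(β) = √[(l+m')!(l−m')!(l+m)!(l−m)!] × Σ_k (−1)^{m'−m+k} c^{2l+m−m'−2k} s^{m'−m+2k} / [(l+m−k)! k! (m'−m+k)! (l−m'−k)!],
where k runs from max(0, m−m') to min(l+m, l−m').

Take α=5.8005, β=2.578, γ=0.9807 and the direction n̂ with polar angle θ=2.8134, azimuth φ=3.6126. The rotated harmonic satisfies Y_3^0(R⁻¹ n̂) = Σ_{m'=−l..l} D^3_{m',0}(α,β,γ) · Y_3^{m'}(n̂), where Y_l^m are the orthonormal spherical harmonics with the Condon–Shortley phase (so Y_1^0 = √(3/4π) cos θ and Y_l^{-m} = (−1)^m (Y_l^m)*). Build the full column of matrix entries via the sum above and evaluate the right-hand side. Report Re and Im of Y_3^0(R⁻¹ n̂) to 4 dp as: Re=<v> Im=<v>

Re=-0.1427 Im=0.0000

Need the full column D^3_{m',0} for m'=−3..3 at α=5.8005, β=2.5780, γ=0.9807.
cos(β/2)=0.278082, sin(β/2)=0.960557
d^3_{-3,0}: single k=3 term ⇒ +0.085232;  D = +0.010435-0.084591i
d^3_{-2,0}: k∈[2..3] ⇒ +0.030220 -0.360577 = -0.330357;  D = -0.188010+0.271640i
d^3_{-1,0}: k∈[1..3] ⇒ +0.005533 -0.198061 +0.787734 = +0.595206;  D = +0.527205-0.276271i
d^3_{0,0}: k∈[0..3] ⇒ +0.000462 -0.049657 +0.592489 -0.785489 = -0.242194;  D = -0.242194+0.000000i
d^3_{1,0}: k∈[0..2] ⇒ -0.005533 +0.198061 -0.787734 = -0.595206;  D = -0.527205-0.276271i
d^3_{2,0}: k∈[0..1] ⇒ +0.030220 -0.360577 = -0.330357;  D = -0.188010-0.271640i
d^3_{3,0}: single k=0 term ⇒ -0.085232;  D = -0.010435-0.084591i
Y_3^{m'}(θ=2.8134,φ=3.6126) and Σ D·Y over m':
  (+0.0104-0.0846i)·(-0.0022+0.0138i)  (-0.1880+0.2716i)·(-0.0591+0.0813i)  (+0.5272-0.2763i)·(-0.3231+0.1645i)  (-0.2422+0.0000i)·(-0.5230+0.0000i)  (-0.5272-0.2763i)·(+0.3231+0.1645i)  (-0.1880-0.2716i)·(-0.0591-0.0813i)  (-0.0104-0.0846i)·(+0.0022+0.0138i)
Y_3^0(R⁻¹ n̂) = -0.142738-0.000000i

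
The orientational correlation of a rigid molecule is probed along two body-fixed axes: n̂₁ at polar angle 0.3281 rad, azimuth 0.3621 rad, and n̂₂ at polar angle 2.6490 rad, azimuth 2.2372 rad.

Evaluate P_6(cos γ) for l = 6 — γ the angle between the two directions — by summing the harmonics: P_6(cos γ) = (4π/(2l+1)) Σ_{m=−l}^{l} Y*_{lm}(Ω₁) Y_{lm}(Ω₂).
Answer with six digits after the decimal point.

Expand P_6 via completeness: Σ_{m} conj(Y_{6,m}) at Ω₁ times Y_{6,m} at Ω₂ —
  m=-6: (-0.000306, 0.000446) × (0.003539, -0.004084) = (0.000001, 0.000003)  (running Σ = (0.000001, 0.000003))
  m=-5: (-0.001307, 0.005347) × (-0.006601, -0.034247) = (0.000192, 0.000009)  (running Σ = (0.000192, 0.000012))
  m=-4: (0.004161, 0.033823) × (-0.119595, -0.061653) = (0.001588, -0.004302)  (running Σ = (0.001780, -0.004289))
  m=-3: (0.065908, 0.125220) × (-0.305898, 0.139705) = (-0.037655, -0.029097)  (running Σ = (-0.035875, -0.033386))
  m=-2: (0.288070, 0.254805) × (-0.118754, 0.489535) = (-0.158946, 0.110761)  (running Σ = (-0.194821, 0.077375))
  m=-1: (0.542680, 0.205568) × (0.169716, 0.215809) = (0.047738, 0.152004)  (running Σ = (-0.147083, 0.229379))
  m=0: (0.150782, -0.000000) × (-0.333732, 0.000000) = (-0.050321, 0.000000)  (running Σ = (-0.197403, 0.229379))
  m=1: (-0.542680, 0.205568) × (-0.169716, 0.215809) = (0.047738, -0.152004)  (running Σ = (-0.149665, 0.077375))
  m=2: (0.288070, -0.254805) × (-0.118754, -0.489535) = (-0.158946, -0.110761)  (running Σ = (-0.308611, -0.033386))
  m=3: (-0.065908, 0.125220) × (0.305898, 0.139705) = (-0.037655, 0.029097)  (running Σ = (-0.346266, -0.004289))
  m=4: (0.004161, -0.033823) × (-0.119595, 0.061653) = (0.001588, 0.004302)  (running Σ = (-0.344678, 0.000012))
  m=5: (0.001307, 0.005347) × (0.006601, -0.034247) = (0.000192, -0.000009)  (running Σ = (-0.344487, 0.000003))
  m=6: (-0.000306, -0.000446) × (0.003539, 0.004084) = (0.000001, -0.000003)  (running Σ = (-0.344486, 0.000000))
Total Σ_m = (-0.344486, 0.000000). Multiply by 0.966644: (-0.332995, 0.000000). P_6(cos γ) = -0.332995

-0.332995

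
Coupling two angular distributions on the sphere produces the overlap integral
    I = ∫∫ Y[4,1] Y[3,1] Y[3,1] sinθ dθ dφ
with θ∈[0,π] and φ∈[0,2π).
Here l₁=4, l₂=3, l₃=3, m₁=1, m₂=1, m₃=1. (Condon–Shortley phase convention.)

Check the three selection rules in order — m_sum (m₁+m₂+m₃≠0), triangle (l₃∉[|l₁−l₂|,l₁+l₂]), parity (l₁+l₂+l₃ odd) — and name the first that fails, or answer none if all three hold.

m_sum

azimuthal sum: 1 + 1 + 1 = 3  ✗
1 ≤ 3 ≤ 7 (triangle on l)
L = 4 + 3 + 3 = 10 (even)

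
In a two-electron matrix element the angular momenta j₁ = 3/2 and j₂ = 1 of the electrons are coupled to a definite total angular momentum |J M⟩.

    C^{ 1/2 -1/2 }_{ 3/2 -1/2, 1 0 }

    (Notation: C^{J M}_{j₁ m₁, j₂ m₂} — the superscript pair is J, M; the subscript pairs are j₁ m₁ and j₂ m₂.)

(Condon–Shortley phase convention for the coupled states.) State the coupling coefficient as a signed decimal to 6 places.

−√(1/3) = -0.577350

j₁+j₂−J=2  J+j₁−j₂=1  J−j₁+j₂=0  j₁+j₂+J+1=4
(j₁±m₁, j₂±m₂, J±M) = (1,2,1,1,0,1)
P² = 1/3
sum k=1..1:
  [1] −1/1 = -1
S = -1
C² = P²·S² = 1/3 ; C = -0.577350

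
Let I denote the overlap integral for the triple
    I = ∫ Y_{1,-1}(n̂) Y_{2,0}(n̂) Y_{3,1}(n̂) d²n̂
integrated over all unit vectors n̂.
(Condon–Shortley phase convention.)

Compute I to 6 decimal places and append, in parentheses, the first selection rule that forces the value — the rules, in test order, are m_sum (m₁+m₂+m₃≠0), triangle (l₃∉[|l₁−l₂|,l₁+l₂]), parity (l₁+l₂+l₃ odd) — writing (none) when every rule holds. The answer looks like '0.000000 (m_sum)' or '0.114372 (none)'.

-0.202301 (none)

m-sum 0 ✓  L=6 even ✓  1≤3≤3 ✓
Π(2lᵢ+1) = 3×5×7 = 105
triangle coeff Δ(1,2,3) = 1/105
Σ_t [0,0]: t=0:+1/4 = 1/4
(3j)²=3/35 [(1 2 3; 0 0 0)], sign=-1
Σ_t [0,0]: t=0:+1/8 = 1/8
(3j)²=2/35 [(1 2 3; -1 0 1)], sign=+1
⇒ 4πI² = 18/35
I = (-1)√(18/35/(4π)) = -0.20230066
No selection rule forces the value: the integral is nonzero (none).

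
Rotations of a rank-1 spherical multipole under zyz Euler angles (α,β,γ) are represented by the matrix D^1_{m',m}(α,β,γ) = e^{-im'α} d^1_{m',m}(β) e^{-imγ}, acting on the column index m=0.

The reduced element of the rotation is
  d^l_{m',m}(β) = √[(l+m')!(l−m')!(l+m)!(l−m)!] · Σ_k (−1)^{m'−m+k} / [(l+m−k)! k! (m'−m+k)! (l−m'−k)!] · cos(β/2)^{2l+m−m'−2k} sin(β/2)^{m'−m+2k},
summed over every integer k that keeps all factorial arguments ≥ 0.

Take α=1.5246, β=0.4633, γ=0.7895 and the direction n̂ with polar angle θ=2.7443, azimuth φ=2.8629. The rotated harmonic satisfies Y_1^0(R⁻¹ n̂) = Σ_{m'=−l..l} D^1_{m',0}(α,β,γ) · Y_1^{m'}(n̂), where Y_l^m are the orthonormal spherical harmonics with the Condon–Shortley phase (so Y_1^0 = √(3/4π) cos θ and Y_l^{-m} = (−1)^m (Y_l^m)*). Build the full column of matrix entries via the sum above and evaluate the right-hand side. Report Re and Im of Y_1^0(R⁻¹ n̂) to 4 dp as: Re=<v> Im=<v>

Re=-0.3836 Im=0.0000

Need the full column D^1_{m',0} for m'=−1..1 at α=1.5246, β=0.4633, γ=0.7895.
cos(β/2)=0.973289, sin(β/2)=0.229584
d^1_{-1,0}: single k=1 term ⇒ +0.316008;  D = +0.014593+0.315671i
d^1_{0,0}: k∈[0..1] ⇒ +0.947291 -0.052709 = +0.894583;  D = +0.894583+0.000000i
d^1_{1,0}: single k=0 term ⇒ -0.316008;  D = -0.014593+0.315671i
Y_1^{m'}(θ=2.7443,φ=2.8629) and Σ D·Y over m':
  (+0.0146+0.3157i)·(-0.1285-0.0368i)  (+0.8946+0.0000i)·(-0.4505+0.0000i)  (-0.0146+0.3157i)·(+0.1285-0.0368i)
Y_1^0(R⁻¹ n̂) = -0.383584+0.000000i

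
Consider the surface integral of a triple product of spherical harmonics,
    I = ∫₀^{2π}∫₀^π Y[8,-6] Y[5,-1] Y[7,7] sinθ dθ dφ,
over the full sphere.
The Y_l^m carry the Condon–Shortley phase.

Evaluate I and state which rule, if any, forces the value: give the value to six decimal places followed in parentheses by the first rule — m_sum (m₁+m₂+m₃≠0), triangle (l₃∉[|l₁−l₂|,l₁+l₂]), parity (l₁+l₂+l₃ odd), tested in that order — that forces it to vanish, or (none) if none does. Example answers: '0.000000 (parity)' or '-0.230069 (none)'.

0.179145 (none)

Checks pass: Σm=0; 20 even; l₃=7∈[3,13].
(2·8+1)(2·5+1)(2·7+1) = 2805
Δ: 6! 10! 4! / 21! → 1/814773960
sum: t=1:−1/87091200 t=2:+1/4976640 t=3:−1/2073600 t=4:+1/4976640 t=5:−1/87091200 = -1/9676800
3j²(8 5 7; 0 0 0) = Δ·Π!·Σ² = 360/46189  (sign +1)
sum: t=4:+1/4180377600 = 1/4180377600
3j²(8 5 7; -6 -1 7) = Δ·Π!·Σ² = 143/7752  (sign +1)
combine: 4πI² = 2805·360/46189·143/7752 = 2475/6137
take √, sign +1: I = 0.17914497
No selection rule forces the value: the integral is nonzero (none).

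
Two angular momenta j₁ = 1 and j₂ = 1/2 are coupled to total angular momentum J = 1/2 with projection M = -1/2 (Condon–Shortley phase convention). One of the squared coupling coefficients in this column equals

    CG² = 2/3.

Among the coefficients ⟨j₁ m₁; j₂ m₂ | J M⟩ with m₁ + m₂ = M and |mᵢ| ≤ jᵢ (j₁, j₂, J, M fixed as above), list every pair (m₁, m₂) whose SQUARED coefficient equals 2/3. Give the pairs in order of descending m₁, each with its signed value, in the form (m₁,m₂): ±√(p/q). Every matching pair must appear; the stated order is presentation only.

Admissible pairs with m₁+m₂ = M = -1/2: (-1,1/2), (0,-1/2)
  (m₁,m₂)=(0,-1/2): CG² = 1/3, CG = +√(1/3)
  (m₁,m₂)=(-1,1/2): CG² = 2/3, CG = −√(2/3)   ← matches the target
Pairs with CG² = 2/3: (-1,1/2): −√(2/3)

(-1,1/2): −√(2/3)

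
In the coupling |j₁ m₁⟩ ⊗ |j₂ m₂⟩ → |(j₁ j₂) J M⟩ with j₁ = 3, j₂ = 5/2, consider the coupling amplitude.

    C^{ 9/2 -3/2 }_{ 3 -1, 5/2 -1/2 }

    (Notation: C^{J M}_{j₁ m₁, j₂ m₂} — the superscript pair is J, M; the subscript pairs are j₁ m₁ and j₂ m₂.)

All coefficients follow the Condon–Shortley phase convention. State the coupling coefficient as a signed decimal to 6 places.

j₁+j₂−J=1  J+j₁−j₂=5  J−j₁+j₂=4  j₁+j₂+J+1=11
(j₁±m₁, j₂±m₂, J±M) = (2,4,2,3,3,6)
P² = 138240/77
sum k=0..1:
  [0] +1/96 = 1/96
  [1] −1/72 = -1/72
S = -1/288
C² = P²·S² = 5/231 ; C = -0.147122

-0.147122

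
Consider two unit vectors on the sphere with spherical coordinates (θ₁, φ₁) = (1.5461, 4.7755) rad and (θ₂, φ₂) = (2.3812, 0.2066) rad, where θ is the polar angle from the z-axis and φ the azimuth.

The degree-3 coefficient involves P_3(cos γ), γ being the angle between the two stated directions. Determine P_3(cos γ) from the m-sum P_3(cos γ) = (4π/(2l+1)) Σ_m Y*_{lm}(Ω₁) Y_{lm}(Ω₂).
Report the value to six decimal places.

0.170681

Term-by-term m-sum for l=3 (normalisation 4π/7 = 1.795196):
  m=-3: Y*=-0.07845 + 0.40939j  Y=0.11118 - 0.07934j  product 0.02376 + 0.05174j
  m=-2: Y*=-0.02502 - 0.00318j  Y=-0.32214 + 0.14124j  product 0.00851 - 0.00251j
  m=-1: Y*=-0.02031 + 0.32146j  Y=0.35425 - 0.07425j  product 0.01667 + 0.11538j
  m=+0: Y*=-0.02762 + 0.00000j  Y=0.10140 + 0.00000j  product -0.00280 + 0.00000j
  m=+1: Y*=0.02031 + 0.32146j  Y=-0.35425 - 0.07425j  product 0.01667 - 0.11538j
  m=+2: Y*=-0.02502 + 0.00318j  Y=-0.32214 - 0.14124j  product 0.00851 + 0.00251j
  m=+3: Y*=0.07845 + 0.40939j  Y=-0.11118 - 0.07934j  product 0.02376 - 0.05174j
Total Σ_m = 0.09508 + 0.00000j. Multiply by 1.795196: 0.17068 + 0.00000j. P_3(cos γ) = 0.170681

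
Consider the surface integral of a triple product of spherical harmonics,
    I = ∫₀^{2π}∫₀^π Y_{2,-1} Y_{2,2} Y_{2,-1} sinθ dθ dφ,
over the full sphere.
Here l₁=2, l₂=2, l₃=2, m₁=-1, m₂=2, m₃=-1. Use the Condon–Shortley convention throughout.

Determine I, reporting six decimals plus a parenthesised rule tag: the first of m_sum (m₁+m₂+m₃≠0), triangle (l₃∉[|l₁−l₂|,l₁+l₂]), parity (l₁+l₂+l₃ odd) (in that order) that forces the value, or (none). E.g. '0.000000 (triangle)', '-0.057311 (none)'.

Rules hold: Σm=0, L=6 even, 0≤2≤4.
N = 5·5·5 = 125
Δ = 2!·2!·2!/7! = 1/630
Racah Σ t=0..2: t=0:+1/8 t=1:−1/1 t=2:+1/8 = -3/4
⇒ 3j(2 2 2; 0 0 0)² = 2/35, sgn -1
Racah Σ t=2..2: t=2:+1/4 = 1/4
⇒ 3j(2 2 2; -1 2 -1)² = 3/35, sgn -1
4πI² = N·(3j₀)²·(3jₘ)² = 30/49
I = +1·√(0.612245/4π) = 0.22072812
No selection rule forces the value: the integral is nonzero (none).

0.220728 (none)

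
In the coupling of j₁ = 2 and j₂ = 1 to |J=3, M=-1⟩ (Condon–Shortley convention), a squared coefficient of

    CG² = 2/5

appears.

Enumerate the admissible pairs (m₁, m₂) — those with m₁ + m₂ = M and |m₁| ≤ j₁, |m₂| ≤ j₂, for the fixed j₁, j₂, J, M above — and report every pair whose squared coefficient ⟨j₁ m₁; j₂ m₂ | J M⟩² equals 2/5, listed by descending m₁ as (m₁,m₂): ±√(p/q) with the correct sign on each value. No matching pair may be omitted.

(0,-1): +√(2/5)

Admissible pairs with m₁+m₂ = M = -1: (-2,1), (-1,0), (0,-1)
  (m₁,m₂)=(0,-1): CG² = 2/5, CG = +√(2/5)   ← matches the target
  (m₁,m₂)=(-1,0): CG² = 8/15, CG = +√(8/15)
  (m₁,m₂)=(-2,1): CG² = 1/15, CG = +√(1/15)
Pairs with CG² = 2/5: (0,-1): +√(2/5)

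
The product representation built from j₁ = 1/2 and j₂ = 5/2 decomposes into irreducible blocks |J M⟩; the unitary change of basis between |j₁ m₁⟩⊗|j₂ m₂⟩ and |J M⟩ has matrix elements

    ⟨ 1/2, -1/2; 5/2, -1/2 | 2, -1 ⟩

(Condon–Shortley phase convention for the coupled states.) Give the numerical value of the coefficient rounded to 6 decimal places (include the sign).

−√(1/3) ≈ -0.577350

j₁+j₂−J=1  J+j₁−j₂=0  J−j₁+j₂=4  j₁+j₂+J+1=6
(j₁±m₁, j₂±m₂, J±M) = (0,1,2,3,1,3)
P² = 12
sum k=1..1:
  [1] −1/6 = -1/6
S = -1/6
C² = P²·S² = 1/3 ; C = -0.577350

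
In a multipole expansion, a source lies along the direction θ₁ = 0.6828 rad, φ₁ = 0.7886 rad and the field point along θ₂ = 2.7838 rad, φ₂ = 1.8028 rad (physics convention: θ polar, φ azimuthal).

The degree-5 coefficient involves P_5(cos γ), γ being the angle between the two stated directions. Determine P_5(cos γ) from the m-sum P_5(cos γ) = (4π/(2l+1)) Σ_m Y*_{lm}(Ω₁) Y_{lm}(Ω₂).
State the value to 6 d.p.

0.177069

Term-by-term m-sum for l=5 (normalisation 4π/11 = 1.142397):
  [-5]  conj(Y_{5,-5})(Ω₁) = -0.03229 - 0.03334j ; Y_{5,-5}(Ω₂) = -0.00224 - 0.00098j ; Δ = 0.00004 + 0.00011j
  [-4]  conj(Y_{5,-4})(Ω₁) = -0.18046 - 0.00231j ; Y_{5,-4}(Ω₂) = -0.01240 + 0.01655j ; Δ = 0.00228 - 0.00296j
  [-3]  conj(Y_{5,-3})(Ω₁) = -0.27401 + 0.26879j ; Y_{5,-3}(Ω₂) = 0.06570 + 0.07864j ; Δ = -0.03914 - 0.00389j
  [-2]  conj(Y_{5,-2})(Ω₁) = -0.00270 + 0.42171j ; Y_{5,-2}(Ω₂) = 0.28415 - 0.14220j ; Δ = 0.05920 + 0.12021j
  [-1]  conj(Y_{5,-1})(Ω₁) = 0.02580 + 0.02597j ; Y_{5,-1}(Ω₂) = -0.12590 - 0.53290j ; Δ = 0.01059 - 0.01702j
  [+0]  conj(Y_{5,0})(Ω₁) = -0.39098 + 0.00000j ; Y_{5,0}(Ω₂) = -0.22780 + 0.00000j ; Δ = 0.08906 + 0.00000j
  [+1]  conj(Y_{5,1})(Ω₁) = -0.02580 + 0.02597j ; Y_{5,1}(Ω₂) = 0.12590 - 0.53290j ; Δ = 0.01059 + 0.01702j
  [+2]  conj(Y_{5,2})(Ω₁) = -0.00270 - 0.42171j ; Y_{5,2}(Ω₂) = 0.28415 + 0.14220j ; Δ = 0.05920 - 0.12021j
  [+3]  conj(Y_{5,3})(Ω₁) = 0.27401 + 0.26879j ; Y_{5,3}(Ω₂) = -0.06570 + 0.07864j ; Δ = -0.03914 + 0.00389j
  [+4]  conj(Y_{5,4})(Ω₁) = -0.18046 + 0.00231j ; Y_{5,4}(Ω₂) = -0.01240 - 0.01655j ; Δ = 0.00228 + 0.00296j
  [+5]  conj(Y_{5,5})(Ω₁) = 0.03229 - 0.03334j ; Y_{5,5}(Ω₂) = 0.00224 - 0.00098j ; Δ = 0.00004 - 0.00011j
Σ over m = 0.15500 - 0.00000j; ×(4π/11) → 0.17707 - 0.00000j. Real part: 0.177069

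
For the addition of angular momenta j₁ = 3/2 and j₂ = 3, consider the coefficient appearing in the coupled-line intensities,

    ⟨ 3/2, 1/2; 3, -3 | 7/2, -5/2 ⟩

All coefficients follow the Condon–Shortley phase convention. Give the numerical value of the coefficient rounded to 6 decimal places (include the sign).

+√(8/21) ≈ +0.617213

triangle: 1!*2!*5!/9! = 240/362880
(j±m)!: 2!*1!*0!*6!*1!*6! = 1036800
prefactor² = (2J+1)*Δ*N² = 38400/7
  k=0: +1/(0!*1!*1!*0!*1!*5!) = 1/120
Σ = 1/120  ⇒  CG² = 38400/7*(1/120)² = 8/21
CG = +√(8/21) = +0.617213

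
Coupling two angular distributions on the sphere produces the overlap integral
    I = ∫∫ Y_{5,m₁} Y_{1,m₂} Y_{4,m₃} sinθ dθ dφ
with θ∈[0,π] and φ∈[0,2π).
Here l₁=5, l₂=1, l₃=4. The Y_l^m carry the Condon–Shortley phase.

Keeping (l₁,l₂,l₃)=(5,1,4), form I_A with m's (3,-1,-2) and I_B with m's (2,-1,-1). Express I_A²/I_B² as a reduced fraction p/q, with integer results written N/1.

4/3

l's match ⇒ only the (l;m) 3-j factors differ between A and B.
A: triangle coeff Δ(5,1,4) = 1/495; Σ_t [0,0]: t=0:+1/2880 = 1/2880; (3j)²=28/495 [(5 1 4; 3 -1 -2)], sign=+1
B: triangle coeff Δ(5,1,4) = 1/495; Σ_t [0,0]: t=0:+1/1440 = 1/1440; (3j)²=7/165 [(5 1 4; 2 -1 -1)], sign=-1
I_A²/I_B² = (28/495)/(7/165) = 4/3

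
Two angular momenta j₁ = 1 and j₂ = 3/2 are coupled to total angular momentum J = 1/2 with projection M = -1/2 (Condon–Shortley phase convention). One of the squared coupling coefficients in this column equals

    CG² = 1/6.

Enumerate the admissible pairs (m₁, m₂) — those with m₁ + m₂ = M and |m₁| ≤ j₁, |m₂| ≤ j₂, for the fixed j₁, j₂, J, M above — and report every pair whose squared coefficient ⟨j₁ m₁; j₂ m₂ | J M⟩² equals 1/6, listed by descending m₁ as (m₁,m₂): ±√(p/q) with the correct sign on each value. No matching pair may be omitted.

Admissible pairs with m₁+m₂ = M = -1/2: (-1,1/2), (0,-1/2), (1,-3/2)
  (m₁,m₂)=(1,-3/2): CG² = 1/2, CG = +√(1/2)
  (m₁,m₂)=(0,-1/2): CG² = 1/3, CG = −√(1/3)
  (m₁,m₂)=(-1,1/2): CG² = 1/6, CG = +√(1/6)   ← matches the target
Pairs with CG² = 1/6: (-1,1/2): +√(1/6)

(-1,1/2): +√(1/6)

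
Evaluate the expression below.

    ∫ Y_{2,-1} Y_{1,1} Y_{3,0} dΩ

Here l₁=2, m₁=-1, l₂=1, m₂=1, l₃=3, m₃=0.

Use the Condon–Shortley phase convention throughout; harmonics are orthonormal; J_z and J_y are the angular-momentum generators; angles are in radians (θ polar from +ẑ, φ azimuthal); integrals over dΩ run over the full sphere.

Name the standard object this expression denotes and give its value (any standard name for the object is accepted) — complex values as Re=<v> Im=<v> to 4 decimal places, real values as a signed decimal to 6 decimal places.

Gaunt coefficient, +0.143048

This is a Gaunt coefficient — the integral of a triple product of spherical harmonics over the sphere.
m-sum 0 ✓  L=6 even ✓  1≤3≤3 ✓
Π(2lᵢ+1) = 5×3×7 = 105
triangle coeff Δ(2,1,3) = 1/105
Σ_t [0,0]: t=0:+1/4 = 1/4
(3j)²=3/35 [(2 1 3; 0 0 0)], sign=-1
Σ_t [0,0]: t=0:+1/12 = 1/12
(3j)²=1/35 [(2 1 3; -1 1 0)], sign=-1
⇒ 4πI² = 9/35
I = (+1)√(9/35/(4π)) = 0.14304817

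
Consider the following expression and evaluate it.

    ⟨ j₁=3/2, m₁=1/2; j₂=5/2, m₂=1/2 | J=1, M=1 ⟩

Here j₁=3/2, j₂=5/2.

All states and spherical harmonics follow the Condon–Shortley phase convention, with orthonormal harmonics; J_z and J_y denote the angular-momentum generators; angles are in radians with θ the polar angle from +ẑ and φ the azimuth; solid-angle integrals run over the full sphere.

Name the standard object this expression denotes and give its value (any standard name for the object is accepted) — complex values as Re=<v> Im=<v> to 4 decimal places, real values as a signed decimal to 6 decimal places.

This is a Clebsch–Gordan (vector-coupling) coefficient.
√[3·3!0!2!/6! · 2!1!3!2!2!0!] = √(12/5)
  +(−1)^1/∏(1,2,0,2,0,0)! = -1/4  (running -1/4)
⟨..|..⟩ = √(12/5)·(-1/4) = -0.387298

Clebsch–Gordan coefficient, −√(3/20) ≈ -0.387298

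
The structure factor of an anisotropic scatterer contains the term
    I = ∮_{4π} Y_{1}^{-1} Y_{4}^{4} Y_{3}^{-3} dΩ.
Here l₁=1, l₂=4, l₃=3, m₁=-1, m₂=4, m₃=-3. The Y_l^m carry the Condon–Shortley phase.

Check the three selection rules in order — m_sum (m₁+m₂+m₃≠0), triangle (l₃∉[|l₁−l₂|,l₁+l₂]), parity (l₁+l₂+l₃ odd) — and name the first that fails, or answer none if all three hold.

Σmᵢ = 0  ✓
l₃∈[|l₁−l₂|,l₁+l₂]=[3,5], have l₃=3  ✓
Σlᵢ = 8 ⇒ even  ✓

none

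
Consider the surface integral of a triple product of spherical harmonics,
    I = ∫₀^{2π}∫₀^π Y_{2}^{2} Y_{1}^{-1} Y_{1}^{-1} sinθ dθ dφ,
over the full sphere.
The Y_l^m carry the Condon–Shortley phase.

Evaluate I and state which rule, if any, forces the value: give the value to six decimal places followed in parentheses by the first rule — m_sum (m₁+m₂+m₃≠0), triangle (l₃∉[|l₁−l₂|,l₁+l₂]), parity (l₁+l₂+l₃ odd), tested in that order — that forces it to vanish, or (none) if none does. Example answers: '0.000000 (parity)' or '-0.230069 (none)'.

m-sum 0 ✓  L=4 even ✓  1≤1≤3 ✓
Π(2lᵢ+1) = 5×3×3 = 45
triangle coeff Δ(2,1,1) = 1/30
Σ_t [1,1]: t=1:−1/1 = -1/1
(3j)²=2/15 [(2 1 1; 0 0 0)], sign=+1
Σ_t [0,0]: t=0:+1/4 = 1/4
(3j)²=1/5 [(2 1 1; 2 -1 -1)], sign=+1
⇒ 4πI² = 6/5
I = (+1)√(6/5/(4π)) = 0.30901936
No selection rule forces the value: the integral is nonzero (none).

0.309019 (none)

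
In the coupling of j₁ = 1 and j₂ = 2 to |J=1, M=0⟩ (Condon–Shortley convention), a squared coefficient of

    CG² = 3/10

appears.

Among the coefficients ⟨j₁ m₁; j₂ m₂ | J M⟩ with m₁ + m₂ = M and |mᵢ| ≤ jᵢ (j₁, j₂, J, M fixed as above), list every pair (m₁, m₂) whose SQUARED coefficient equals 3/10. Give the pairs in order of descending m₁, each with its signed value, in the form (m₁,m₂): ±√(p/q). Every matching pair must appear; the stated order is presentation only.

(1,-1): +√(3/10); (-1,1): +√(3/10)

Admissible pairs with m₁+m₂ = M = 0: (-1,1), (0,0), (1,-1)
  (m₁,m₂)=(1,-1): CG² = 3/10, CG = +√(3/10)   ← matches the target
  (m₁,m₂)=(0,0): CG² = 2/5, CG = −√(2/5)
  (m₁,m₂)=(-1,1): CG² = 3/10, CG = +√(3/10)   ← matches the target
Pairs with CG² = 3/10: (1,-1): +√(3/10); (-1,1): +√(3/10)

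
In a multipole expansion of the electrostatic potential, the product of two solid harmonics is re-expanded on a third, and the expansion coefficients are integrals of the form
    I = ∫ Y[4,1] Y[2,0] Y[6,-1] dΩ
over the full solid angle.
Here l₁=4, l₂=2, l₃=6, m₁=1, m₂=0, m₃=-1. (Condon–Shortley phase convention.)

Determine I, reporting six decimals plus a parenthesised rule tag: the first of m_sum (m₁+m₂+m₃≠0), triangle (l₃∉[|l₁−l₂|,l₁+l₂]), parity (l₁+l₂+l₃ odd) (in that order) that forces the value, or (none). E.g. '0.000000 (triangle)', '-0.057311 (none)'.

Checks pass: Σm=0; 12 even; l₃=6∈[2,6].
(2·4+1)(2·2+1)(2·6+1) = 585
Δ: 0! 8! 4! / 13! → 1/6435
sum: t=0:+1/2304 = 1/2304
3j²(4 2 6; 0 0 0) = Δ·Π!·Σ² = 5/143  (sign +1)
sum: t=0:+1/2880 = 1/2880
3j²(4 2 6; 1 0 -1) = Δ·Π!·Σ² = 14/429  (sign -1)
combine: 4πI² = 585·5/143·14/429 = 1050/1573
take √, sign -1: I = -0.23047581
No selection rule forces the value: the integral is nonzero (none).

-0.230476 (none)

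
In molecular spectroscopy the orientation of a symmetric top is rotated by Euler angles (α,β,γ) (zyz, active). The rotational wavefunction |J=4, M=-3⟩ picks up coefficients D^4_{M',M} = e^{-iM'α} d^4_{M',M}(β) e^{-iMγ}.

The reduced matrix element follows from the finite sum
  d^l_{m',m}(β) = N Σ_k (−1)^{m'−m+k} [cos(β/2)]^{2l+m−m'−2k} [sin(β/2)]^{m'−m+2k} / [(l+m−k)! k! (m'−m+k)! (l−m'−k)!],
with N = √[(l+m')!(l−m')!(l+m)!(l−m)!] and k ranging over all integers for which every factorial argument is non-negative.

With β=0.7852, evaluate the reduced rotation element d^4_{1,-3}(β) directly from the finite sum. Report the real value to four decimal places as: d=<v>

d^4_{1,-3}(β=0.7852) via the finite sum:
c=cos(0.785200/2)=0.923917, s=sin(0.785200/2)=0.382592; N=√[120·6·1·5040]=1904.940944
k∈{0,1} keeps every argument non-negative
  k=0: (−1)^4·1904.9409/(144)·0.9239^4·0.3826^4 = +0.206536
  k=1: (−1)^5·1904.9409/(240)·0.9239^2·0.3826^6 = -0.021250
d^4_{1,-3}(0.7852) = +0.206536 -0.021250 = +0.185286

d=0.1853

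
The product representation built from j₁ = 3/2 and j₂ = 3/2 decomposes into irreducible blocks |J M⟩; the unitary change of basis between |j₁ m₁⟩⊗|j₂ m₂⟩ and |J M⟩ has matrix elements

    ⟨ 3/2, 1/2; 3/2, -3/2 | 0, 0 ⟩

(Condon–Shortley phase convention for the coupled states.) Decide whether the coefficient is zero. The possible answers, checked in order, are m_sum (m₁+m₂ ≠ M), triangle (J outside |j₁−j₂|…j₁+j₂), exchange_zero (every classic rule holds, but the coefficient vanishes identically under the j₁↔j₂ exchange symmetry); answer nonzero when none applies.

m-sum: m₁+m₂ = 1/2+(-3/2) = -1, M = 0  ✗ ⇒ coefficient is 0

m_sum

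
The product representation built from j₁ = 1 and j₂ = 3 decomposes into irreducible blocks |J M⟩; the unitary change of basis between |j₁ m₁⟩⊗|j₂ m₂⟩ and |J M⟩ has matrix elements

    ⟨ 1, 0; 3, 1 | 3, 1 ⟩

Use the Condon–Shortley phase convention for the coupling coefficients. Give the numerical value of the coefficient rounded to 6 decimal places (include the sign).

j₁+j₂−J=1  J+j₁−j₂=1  J−j₁+j₂=5  j₁+j₂+J+1=8
(j₁±m₁, j₂±m₂, J±M) = (1,1,4,2,4,2)
P² = 48
sum k=0..1:
  [0] +1/24 = 1/24
  [1] −1/12 = -1/12
S = -1/24
C² = P²·S² = 1/12 ; C = -0.288675

-0.288675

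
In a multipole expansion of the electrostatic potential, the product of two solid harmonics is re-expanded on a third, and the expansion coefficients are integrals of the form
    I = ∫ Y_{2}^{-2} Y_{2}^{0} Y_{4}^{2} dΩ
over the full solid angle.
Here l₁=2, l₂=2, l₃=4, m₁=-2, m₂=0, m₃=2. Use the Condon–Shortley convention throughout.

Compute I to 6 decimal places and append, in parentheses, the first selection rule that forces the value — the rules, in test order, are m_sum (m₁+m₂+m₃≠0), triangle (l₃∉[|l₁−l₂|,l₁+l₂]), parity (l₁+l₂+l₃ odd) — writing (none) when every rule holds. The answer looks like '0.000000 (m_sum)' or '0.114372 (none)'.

0.156078 (none)

Checks pass: Σm=0; 8 even; l₃=4∈[0,4].
(2·2+1)(2·2+1)(2·4+1) = 225
Δ: 0! 4! 4! / 9! → 1/630
sum: t=0:+1/16 = 1/16
3j²(2 2 4; 0 0 0) = Δ·Π!·Σ² = 2/35  (sign +1)
sum: t=0:+1/96 = 1/96
3j²(2 2 4; -2 0 2) = Δ·Π!·Σ² = 1/42  (sign +1)
combine: 4πI² = 225·2/35·1/42 = 15/49
take √, sign +1: I = 0.15607835
No selection rule forces the value: the integral is nonzero (none).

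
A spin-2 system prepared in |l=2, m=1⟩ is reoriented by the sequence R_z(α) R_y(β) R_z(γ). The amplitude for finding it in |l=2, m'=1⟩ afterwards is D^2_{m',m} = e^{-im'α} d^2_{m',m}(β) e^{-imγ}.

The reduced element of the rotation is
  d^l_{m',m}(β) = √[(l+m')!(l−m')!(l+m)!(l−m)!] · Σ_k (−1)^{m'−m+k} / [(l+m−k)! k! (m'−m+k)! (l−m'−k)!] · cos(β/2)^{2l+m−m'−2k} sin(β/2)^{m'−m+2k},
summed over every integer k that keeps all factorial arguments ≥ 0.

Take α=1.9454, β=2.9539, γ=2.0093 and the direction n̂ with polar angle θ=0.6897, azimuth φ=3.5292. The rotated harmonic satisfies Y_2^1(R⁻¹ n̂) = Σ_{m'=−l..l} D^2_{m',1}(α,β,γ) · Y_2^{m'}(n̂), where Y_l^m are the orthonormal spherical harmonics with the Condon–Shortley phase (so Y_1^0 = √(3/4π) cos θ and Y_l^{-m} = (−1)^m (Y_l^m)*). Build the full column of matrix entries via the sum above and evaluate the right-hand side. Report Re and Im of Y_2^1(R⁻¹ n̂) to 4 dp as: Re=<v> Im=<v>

Re=0.3718 Im=-0.0863

Need the full column D^2_{m',1} for m'=−2..2 at α=1.9454, β=2.9539, γ=2.0093.
cos(β/2)=0.093709, sin(β/2)=0.995600
d^2_{-2,1}: single k=3 term ⇒ +0.184954;  D = -0.056546+0.176098i
d^2_{-1,1}: k∈[2..3] ⇒ +0.026113 -0.982514 = -0.956402;  D = -0.954450+0.061072i
d^2_{0,1}: k∈[1..2] ⇒ +0.002007 -0.226522 = -0.224515;  D = +0.095326+0.203273i
d^2_{1,1}: k∈[0..1] ⇒ +0.000077 -0.026113 = -0.026035;  D = +0.017893-0.018913i
d^2_{2,1}: single k=0 term ⇒ -0.001639;  D = -0.001520-0.000612i
Y_2^{m'}(θ=0.6897,φ=3.5292) and Σ D·Y over m':
  (-0.0565+0.1761i)·(+0.1117-0.1095i)  (-0.9544+0.0611i)·(-0.3511+0.1433i)  (+0.0953+0.2033i)·(+0.2477+0.0000i)  (+0.0179-0.0189i)·(+0.3511+0.1433i)  (-0.0015-0.0006i)·(+0.1117+0.1095i)
Y_2^1(R⁻¹ n̂) = +0.371803-0.086349i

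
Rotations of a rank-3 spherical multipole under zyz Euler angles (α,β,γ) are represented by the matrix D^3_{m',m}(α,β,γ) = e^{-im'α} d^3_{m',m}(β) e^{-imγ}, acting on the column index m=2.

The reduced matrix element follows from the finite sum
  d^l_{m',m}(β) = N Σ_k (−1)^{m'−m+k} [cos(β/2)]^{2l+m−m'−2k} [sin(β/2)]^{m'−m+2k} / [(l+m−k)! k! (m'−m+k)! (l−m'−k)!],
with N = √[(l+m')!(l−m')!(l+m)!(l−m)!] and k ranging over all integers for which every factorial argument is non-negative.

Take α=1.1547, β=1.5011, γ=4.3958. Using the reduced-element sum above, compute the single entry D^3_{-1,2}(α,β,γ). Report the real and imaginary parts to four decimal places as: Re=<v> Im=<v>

First d^3_{-1,2}(β=1.5011), then the phase factors e^{-i(-1)α} and e^{-i(2)γ}:
With c≡cos(β/2)=0.731314 and s≡sin(β/2)=0.682041, N=[2·24·120·1]^{1/2}=75.894664
Admissible k: 3..4 (factorial args all ≥0)
  k=3: (−1)^0·75.8947/(12)·0.7313^3·0.6820^3 = +0.784825
  k=4: (−1)^1·75.8947/(24)·0.7313^1·0.6820^5 = -0.341316
d^3_{-1,2}(1.5011) = +0.784825 -0.341316 = +0.443509
Phases: e^{-i·(-1)·1.1547}=+0.404193+0.914674i, e^{-i·(2)·4.3958}=-0.806151-0.591710i ⇒ D=+0.095523-0.433100i

Re=0.0955 Im=-0.4331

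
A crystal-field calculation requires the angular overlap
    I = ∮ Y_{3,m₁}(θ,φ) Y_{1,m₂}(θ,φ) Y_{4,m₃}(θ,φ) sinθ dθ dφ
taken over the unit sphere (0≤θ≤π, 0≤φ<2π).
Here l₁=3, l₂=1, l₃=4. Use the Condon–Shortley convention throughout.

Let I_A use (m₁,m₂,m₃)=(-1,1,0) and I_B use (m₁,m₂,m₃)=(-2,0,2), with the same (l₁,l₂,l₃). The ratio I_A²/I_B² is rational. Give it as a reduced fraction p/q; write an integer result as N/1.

Shared (l₁,l₂,l₃)=(3,1,4): N and (l;000)² cancel in I_A²/I_B².
A: Δ = 0!·6!·2!/9! = 1/252; Racah Σ t=0..0: t=0:+1/96 = 1/96; ⇒ 3j(3 1 4; -1 1 0)² = 1/42, sgn +1
B: Δ = 0!·6!·2!/9! = 1/252; Racah Σ t=0..0: t=0:+1/120 = 1/120; ⇒ 3j(3 1 4; -2 0 2)² = 1/21, sgn +1
I_A²/I_B² = (1/42)/(1/21) = 1/2

1/2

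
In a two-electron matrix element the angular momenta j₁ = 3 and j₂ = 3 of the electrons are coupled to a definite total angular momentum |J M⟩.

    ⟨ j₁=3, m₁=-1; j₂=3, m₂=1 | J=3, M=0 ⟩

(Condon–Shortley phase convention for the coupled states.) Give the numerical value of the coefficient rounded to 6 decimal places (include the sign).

+0.408248

triangle: 3!×3!×3!/10! = 216/3628800
(j±m)!: 2!×4!×4!×2!×3!×3! = 82944
prefactor² = (2J+1)×Δ×N² = 864/25
  k=1: −1/(1!×2!×3!×3!×0!×0!) = -1/72
  k=2: +1/(2!×1!×2!×2!×1!×1!) = 1/8
  k=3: −1/(3!×0!×1!×1!×2!×2!) = -1/24
Σ = 5/72  ⇒  CG² = 864/25×(5/72)² = 1/6
CG = +√(1/6) = +0.408248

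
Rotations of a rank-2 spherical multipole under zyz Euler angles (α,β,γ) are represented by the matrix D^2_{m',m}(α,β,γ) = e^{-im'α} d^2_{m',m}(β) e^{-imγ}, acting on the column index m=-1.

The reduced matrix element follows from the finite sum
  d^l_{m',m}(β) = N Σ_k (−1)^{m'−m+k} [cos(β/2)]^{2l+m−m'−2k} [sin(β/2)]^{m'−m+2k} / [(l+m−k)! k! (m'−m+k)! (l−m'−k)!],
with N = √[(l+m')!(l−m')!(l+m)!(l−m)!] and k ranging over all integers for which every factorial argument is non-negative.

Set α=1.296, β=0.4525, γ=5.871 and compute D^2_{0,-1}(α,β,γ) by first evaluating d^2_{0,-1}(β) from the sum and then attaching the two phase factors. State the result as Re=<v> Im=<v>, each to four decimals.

Re=-0.4413 Im=0.1929

Split into d^2_{0,-1}(β=0.4525) × two z-phases.
Half-angle: c=0.974514, s=0.224325. N=√(2·2·1·6)=4.898979
k∈{0,1} keeps every argument non-negative
  k=0: (−1)^1·4.8990/(2)·0.9745^3·0.2243^1 = -0.508531
  k=1: (−1)^2·4.8990/(2)·0.9745^1·0.2243^3 = +0.026946
d^2_{0,-1}(0.4525) = -0.508531 +0.026946 = -0.481585
Attach z-rotation phases: D = e^{-i(0)(1.2960)}·(-0.481585)·e^{-i(-1)(5.8710)} = -0.441251+0.192929i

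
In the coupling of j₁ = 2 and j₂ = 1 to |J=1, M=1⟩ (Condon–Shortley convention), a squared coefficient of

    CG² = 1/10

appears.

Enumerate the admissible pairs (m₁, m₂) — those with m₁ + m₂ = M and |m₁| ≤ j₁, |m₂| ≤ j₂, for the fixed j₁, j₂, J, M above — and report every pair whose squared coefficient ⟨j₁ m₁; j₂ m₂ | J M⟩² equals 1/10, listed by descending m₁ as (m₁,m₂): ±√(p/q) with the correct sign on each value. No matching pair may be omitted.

(0,1): +√(1/10)

Admissible pairs with m₁+m₂ = M = 1: (0,1), (1,0), (2,-1)
  (m₁,m₂)=(2,-1): CG² = 3/5, CG = +√(3/5)
  (m₁,m₂)=(1,0): CG² = 3/10, CG = −√(3/10)
  (m₁,m₂)=(0,1): CG² = 1/10, CG = +√(1/10)   ← matches the target
Pairs with CG² = 1/10: (0,1): +√(1/10)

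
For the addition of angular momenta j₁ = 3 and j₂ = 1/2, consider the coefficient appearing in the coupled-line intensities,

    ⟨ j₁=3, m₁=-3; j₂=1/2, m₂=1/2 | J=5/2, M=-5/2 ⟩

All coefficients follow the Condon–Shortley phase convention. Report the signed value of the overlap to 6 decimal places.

-0.925820

√[6·1!5!0!/7! · 0!6!1!0!0!5!] = √(86400/7)
  +(−1)^1/∏(1,0,5,0,0,0)! = -1/120  (running -1/120)
⟨..|..⟩ = √(86400/7)·(-1/120) = -0.925820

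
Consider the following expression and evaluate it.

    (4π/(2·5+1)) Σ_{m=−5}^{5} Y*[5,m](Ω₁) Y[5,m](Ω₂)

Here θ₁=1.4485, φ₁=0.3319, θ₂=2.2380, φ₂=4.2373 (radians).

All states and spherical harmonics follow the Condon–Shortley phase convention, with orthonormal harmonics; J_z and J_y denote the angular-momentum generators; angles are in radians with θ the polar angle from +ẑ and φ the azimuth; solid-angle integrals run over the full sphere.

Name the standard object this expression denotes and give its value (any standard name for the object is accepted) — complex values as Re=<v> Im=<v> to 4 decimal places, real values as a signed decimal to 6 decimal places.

This sum is the spherical-harmonic addition theorem: it equals the Legendre polynomial P_l(cos γ) of the angle γ between the two directions.
Expand P_5 via completeness: Σ_{m} conj(Y_{5,m}) at Ω₁ times Y_{5,m} at Ω₂ —
  term(m=-5) = 0.04836 - 0.03891j   from Y*(Ω₁)=-0.03960 + 0.44530j, Y(Ω₂)=-0.09627 - 0.10005j
  term(m=-4) = 0.05987 + 0.00518j   from Y*(Ω₁)=0.04184 + 0.16865j, Y(Ω₂)=0.11193 - 0.32724j
  term(m=-3) = -0.07930 - 0.09030j   from Y*(Ω₁)=-0.15934 - 0.24582j, Y(Ω₂)=0.40588 - 0.05949j
  term(m=-2) = 0.00081 - 0.01871j   from Y*(Ω₁)=-0.15326 - 0.11988j, Y(Ω₂)=0.05597 + 0.07829j
  term(m=-1) = 0.05896 - 0.05646j   from Y*(Ω₁)=0.23932 + 0.08248j, Y(Ω₂)=0.14751 - 0.28677j
  term(m=+0) = 0.03702 + 0.00000j   from Y*(Ω₁)=0.19934 + 0.00000j, Y(Ω₂)=0.18573 + 0.00000j
  term(m=+1) = 0.05896 + 0.05646j   from Y*(Ω₁)=-0.23932 + 0.08248j, Y(Ω₂)=-0.14751 - 0.28677j
  term(m=+2) = 0.00081 + 0.01871j   from Y*(Ω₁)=-0.15326 + 0.11988j, Y(Ω₂)=0.05597 - 0.07829j
  term(m=+3) = -0.07930 + 0.09030j   from Y*(Ω₁)=0.15934 - 0.24582j, Y(Ω₂)=-0.40588 - 0.05949j
  term(m=+4) = 0.05987 - 0.00518j   from Y*(Ω₁)=0.04184 - 0.16865j, Y(Ω₂)=0.11193 + 0.32724j
  term(m=+5) = 0.04836 + 0.03891j   from Y*(Ω₁)=0.03960 + 0.44530j, Y(Ω₂)=0.09627 - 0.10005j
Total Σ_m = 0.21443 + 0.00000j. Multiply by 1.142397: 0.24497 + 0.00000j. P_5(cos γ) = 0.244965

Legendre polynomial (addition theorem), +0.244965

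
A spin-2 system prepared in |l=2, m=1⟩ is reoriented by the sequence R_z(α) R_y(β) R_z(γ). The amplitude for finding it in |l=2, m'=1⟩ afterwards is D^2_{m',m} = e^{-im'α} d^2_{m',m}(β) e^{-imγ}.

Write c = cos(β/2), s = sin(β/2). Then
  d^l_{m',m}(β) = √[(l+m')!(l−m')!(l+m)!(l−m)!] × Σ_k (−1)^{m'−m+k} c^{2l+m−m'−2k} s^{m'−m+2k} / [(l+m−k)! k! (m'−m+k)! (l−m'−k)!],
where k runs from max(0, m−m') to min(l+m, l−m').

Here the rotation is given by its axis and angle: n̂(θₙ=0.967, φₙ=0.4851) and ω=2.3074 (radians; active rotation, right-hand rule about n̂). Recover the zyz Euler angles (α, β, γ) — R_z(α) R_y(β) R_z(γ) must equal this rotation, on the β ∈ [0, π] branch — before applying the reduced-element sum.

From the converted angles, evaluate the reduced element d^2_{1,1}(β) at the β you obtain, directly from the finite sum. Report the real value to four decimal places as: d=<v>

d=-0.5488

Axis–angle → zyz. n̂ = (sinθₙcosφₙ, sinθₙsinφₙ, cosθₙ) = (+0.728214, +0.383849, +0.567772), ω = 2.3074.
R = I cosω + sinω [n̂]ₓ + (1−cosω) n̂n̂ᵀ gives
  R = [+0.214759, +0.046722, +0.975549; +0.887881, -0.425456, -0.175083; +0.406873, +0.903772, -0.132855]
β = atan2(√(R₁₃²+R₂₃²), R₃₃) = 1.704045; α = atan2(R₂₃, R₁₃) mod 2π = 6.105605; γ = atan2(R₃₂, −R₃₁) mod 2π = 1.993812
d^2_{1,1}(β=1.7040) via the finite sum:
c=cos(1.704045/2)=0.658462, s=sin(1.704045/2)=0.752614; N=√[6·1·6·1]=6.000000
k: max(0,(1)−(1))=0 … min(2+(1),2−(1))=1
  k=0: (−1)^0·6.0000/(6)·0.6585^4·0.7526^0 = +0.187985
  k=1: (−1)^1·6.0000/(2)·0.6585^2·0.7526^2 = -0.736762
d^2_{1,1}(1.7040) = +0.187985 -0.736762 = -0.548777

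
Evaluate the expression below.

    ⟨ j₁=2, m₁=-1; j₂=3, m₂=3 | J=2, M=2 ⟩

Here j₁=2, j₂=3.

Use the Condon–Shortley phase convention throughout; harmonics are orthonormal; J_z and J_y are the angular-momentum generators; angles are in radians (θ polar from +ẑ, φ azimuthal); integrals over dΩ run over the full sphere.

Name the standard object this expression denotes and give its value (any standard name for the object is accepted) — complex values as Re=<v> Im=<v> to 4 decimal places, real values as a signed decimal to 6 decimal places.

Clebsch–Gordan coefficient, −√(5/14) ≈ -0.597614

This is a Clebsch–Gordan (vector-coupling) coefficient.
j₁+j₂−J=3  J+j₁−j₂=1  J−j₁+j₂=3  j₁+j₂+J+1=8
(j₁±m₁, j₂±m₂, J±M) = (1,3,6,0,4,0)
P² = 3240/7
sum k=3..3:
  [3] −1/36 = -1/36
S = -1/36
C² = P²·S² = 5/14 ; C = -0.597614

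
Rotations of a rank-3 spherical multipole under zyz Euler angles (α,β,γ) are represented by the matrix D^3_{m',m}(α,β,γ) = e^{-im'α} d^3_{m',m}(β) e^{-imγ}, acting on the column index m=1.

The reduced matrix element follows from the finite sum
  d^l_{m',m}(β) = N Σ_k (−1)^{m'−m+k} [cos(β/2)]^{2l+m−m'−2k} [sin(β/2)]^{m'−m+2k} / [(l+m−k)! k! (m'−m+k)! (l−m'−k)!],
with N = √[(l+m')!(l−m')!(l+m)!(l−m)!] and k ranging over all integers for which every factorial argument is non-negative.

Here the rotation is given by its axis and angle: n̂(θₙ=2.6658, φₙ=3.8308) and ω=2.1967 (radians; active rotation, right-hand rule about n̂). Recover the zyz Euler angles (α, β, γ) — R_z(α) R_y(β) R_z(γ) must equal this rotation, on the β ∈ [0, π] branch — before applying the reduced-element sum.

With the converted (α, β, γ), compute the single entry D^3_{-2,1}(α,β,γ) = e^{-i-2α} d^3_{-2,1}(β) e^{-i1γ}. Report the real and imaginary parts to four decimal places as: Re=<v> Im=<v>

Axis–angle → zyz. n̂ = (sinθₙcosφₙ, sinθₙsinφₙ, cosθₙ) = (-0.353495, -0.291281, -0.888930), ω = 2.1967.
R = I cosω + sinω [n̂]ₓ + (1−cosω) n̂n̂ᵀ gives
  R = [-0.387667, +0.883706, +0.262255; -0.557132, -0.451280, +0.697101; +0.734383, +0.124133, +0.667287]
β = atan2(√(R₁₃²+R₂₃²), R₃₃) = 0.840236; α = atan2(R₂₃, R₁₃) mod 2π = 1.210968; γ = atan2(R₃₂, −R₃₁) mod 2π = 2.974146
Split into d^3_{-2,1}(β=0.8402) × two z-phases.
With c≡cos(β/2)=0.913041 and s≡sin(β/2)=0.407868, N=[1·120·24·2]^{1/2}=75.894664
k: max(0,(1)−(-2))=3 … min(3+(1),3−(-2))=4
  k=3: (−1)^0·75.8947/(12)·0.9130^3·0.4079^3 = +0.326633
  k=4: (−1)^1·75.8947/(24)·0.9130^1·0.4079^5 = -0.032590
d^3_{-2,1}(0.8402) = +0.326633 -0.032590 = +0.294043
D = (-0.752032+0.659127i)·(+0.294043)·(-0.986013-0.166666i) = +0.250338-0.154246i

Re=0.2503 Im=-0.1542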